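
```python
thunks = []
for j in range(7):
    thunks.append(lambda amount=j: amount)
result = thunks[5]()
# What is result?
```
5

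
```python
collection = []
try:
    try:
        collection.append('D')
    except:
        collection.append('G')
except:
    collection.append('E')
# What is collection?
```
['D']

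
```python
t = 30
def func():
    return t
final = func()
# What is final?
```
30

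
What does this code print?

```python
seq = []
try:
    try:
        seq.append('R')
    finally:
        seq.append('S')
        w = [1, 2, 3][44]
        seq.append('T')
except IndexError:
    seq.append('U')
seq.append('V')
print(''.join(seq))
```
RSUV

Exception in inner finally caught by outer except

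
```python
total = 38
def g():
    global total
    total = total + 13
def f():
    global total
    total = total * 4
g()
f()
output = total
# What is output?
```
204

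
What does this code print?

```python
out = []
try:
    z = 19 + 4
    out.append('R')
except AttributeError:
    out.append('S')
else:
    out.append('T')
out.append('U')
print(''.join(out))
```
RTU

else block runs when no exception occurs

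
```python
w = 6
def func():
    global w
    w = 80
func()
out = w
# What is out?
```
80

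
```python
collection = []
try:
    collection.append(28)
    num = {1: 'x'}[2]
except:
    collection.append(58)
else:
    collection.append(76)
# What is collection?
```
[28, 58]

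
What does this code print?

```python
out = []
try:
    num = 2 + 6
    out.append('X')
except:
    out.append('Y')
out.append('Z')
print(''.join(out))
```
XZ

No exception, try block completes normally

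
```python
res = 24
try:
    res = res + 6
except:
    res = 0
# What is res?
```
30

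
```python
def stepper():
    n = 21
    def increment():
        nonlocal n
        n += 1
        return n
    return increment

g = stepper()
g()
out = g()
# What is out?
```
23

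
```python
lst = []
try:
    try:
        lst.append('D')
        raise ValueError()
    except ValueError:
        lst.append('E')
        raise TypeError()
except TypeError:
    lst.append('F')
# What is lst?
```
['D', 'E', 'F']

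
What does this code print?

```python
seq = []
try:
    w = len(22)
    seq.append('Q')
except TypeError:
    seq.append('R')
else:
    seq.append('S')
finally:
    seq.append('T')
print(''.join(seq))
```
RT

Exception: except runs, else skipped, finally runs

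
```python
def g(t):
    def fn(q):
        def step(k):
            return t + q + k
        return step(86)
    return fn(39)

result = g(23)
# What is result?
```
148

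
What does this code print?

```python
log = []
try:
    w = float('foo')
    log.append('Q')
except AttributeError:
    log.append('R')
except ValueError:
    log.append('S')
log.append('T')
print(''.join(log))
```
ST

ValueError is caught by its specific handler, not AttributeError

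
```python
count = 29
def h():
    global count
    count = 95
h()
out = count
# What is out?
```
95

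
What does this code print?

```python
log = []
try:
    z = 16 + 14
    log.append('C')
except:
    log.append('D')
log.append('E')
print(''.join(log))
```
CE

No exception, try block completes normally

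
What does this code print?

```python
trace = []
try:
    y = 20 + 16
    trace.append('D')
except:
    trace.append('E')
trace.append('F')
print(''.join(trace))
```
DF

No exception, try block completes normally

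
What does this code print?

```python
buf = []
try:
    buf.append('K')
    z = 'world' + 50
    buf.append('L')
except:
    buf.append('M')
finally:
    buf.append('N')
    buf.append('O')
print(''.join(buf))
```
KMNO

Code before exception runs, then except, then all of finally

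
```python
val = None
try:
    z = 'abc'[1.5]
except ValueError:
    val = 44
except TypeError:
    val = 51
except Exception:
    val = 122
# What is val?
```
51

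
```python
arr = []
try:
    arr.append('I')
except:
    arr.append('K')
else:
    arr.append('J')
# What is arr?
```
['I', 'J']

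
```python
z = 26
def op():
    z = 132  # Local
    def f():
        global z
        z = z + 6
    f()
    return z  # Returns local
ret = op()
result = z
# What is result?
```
32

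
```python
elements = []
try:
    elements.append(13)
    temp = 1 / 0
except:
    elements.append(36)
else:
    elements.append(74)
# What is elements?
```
[13, 36]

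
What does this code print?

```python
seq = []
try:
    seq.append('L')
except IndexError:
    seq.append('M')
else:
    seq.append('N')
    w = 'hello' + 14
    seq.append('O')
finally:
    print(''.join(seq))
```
LN

Try succeeds, else appends 'N', TypeError in else is uncaught, finally prints before exception propagates ('O' never appended)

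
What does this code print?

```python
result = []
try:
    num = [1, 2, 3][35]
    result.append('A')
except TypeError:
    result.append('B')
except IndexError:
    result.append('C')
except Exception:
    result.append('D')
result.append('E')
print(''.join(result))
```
CE

IndexError matches before generic Exception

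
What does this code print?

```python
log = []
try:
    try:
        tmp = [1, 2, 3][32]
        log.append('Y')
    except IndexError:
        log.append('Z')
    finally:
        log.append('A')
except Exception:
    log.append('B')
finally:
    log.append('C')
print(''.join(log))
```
ZAC

Both finally blocks run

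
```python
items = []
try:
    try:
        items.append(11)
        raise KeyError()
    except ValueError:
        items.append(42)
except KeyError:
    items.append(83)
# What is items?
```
[11, 83]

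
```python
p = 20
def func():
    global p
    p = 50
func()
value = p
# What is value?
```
50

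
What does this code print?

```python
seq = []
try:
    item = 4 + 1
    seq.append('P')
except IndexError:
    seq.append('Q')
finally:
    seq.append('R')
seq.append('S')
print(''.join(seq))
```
PRS

finally runs after normal execution too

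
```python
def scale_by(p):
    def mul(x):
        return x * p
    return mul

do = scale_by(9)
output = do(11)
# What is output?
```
99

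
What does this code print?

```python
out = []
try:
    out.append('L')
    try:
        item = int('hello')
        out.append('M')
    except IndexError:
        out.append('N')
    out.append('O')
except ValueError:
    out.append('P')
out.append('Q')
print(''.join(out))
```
LPQ

Inner handler doesn't match, propagates to outer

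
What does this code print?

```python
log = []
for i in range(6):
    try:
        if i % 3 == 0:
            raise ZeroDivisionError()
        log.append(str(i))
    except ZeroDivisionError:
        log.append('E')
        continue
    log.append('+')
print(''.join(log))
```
E1+2+E4+5+

continue in except skips rest of loop body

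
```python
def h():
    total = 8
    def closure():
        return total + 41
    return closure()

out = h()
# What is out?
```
49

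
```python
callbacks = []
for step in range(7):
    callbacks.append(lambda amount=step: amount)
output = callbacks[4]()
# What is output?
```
4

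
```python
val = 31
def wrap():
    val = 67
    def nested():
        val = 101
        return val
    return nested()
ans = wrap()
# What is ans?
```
101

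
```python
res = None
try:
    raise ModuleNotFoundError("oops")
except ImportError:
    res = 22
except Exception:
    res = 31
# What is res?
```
22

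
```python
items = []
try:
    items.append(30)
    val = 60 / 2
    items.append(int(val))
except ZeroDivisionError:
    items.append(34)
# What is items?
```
[30, 30]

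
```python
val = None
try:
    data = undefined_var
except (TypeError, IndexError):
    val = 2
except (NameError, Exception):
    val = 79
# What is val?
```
79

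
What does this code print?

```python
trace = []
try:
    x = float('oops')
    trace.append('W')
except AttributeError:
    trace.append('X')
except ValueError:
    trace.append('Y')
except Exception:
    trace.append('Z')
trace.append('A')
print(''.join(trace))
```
YA

ValueError matches before generic Exception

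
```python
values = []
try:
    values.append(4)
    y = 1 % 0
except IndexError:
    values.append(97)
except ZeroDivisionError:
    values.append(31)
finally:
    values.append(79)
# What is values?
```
[4, 31, 79]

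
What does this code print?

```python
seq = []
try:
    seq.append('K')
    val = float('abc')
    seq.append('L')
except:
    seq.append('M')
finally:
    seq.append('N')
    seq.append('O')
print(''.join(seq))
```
KMNO

Code before exception runs, then except, then all of finally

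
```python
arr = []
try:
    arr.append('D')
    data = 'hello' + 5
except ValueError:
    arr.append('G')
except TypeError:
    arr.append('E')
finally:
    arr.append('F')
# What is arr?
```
['D', 'E', 'F']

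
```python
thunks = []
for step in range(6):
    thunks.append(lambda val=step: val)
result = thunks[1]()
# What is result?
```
1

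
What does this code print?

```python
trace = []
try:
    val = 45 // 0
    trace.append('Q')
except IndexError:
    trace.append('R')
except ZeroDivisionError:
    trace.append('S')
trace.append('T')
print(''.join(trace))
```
ST

ZeroDivisionError is caught by its specific handler, not IndexError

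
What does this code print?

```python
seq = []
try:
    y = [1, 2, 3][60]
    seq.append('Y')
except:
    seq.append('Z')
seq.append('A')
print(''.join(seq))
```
ZA

Exception raised in try, caught by bare except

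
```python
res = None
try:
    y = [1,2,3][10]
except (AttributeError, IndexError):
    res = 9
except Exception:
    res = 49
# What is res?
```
9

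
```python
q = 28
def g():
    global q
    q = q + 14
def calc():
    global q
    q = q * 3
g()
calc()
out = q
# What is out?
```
126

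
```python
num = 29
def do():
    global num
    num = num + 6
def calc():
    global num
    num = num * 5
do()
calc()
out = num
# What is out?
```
175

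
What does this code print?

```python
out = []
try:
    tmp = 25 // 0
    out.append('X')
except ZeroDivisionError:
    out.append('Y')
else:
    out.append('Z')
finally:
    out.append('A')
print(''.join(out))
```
YA

Exception: except runs, else skipped, finally runs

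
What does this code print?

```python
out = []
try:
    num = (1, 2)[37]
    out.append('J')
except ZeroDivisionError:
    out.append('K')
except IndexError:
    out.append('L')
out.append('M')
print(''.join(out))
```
LM

IndexError is caught by its specific handler, not ZeroDivisionError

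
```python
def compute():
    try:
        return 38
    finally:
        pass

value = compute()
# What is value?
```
38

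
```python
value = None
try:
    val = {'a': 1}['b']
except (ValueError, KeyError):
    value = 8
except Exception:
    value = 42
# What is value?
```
8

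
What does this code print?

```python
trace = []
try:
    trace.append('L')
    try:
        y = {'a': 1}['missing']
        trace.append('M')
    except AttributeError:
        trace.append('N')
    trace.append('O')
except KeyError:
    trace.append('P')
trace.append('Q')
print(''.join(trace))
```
LPQ

Inner handler doesn't match, propagates to outer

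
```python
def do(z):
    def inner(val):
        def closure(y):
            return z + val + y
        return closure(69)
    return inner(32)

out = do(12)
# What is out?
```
113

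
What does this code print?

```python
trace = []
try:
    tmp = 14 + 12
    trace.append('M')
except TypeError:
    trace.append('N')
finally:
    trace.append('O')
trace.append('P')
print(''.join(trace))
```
MOP

finally runs after normal execution too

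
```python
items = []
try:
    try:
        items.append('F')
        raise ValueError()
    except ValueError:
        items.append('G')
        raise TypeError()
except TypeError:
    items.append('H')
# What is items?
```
['F', 'G', 'H']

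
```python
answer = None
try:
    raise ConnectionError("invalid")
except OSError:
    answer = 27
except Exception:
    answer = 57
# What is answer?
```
27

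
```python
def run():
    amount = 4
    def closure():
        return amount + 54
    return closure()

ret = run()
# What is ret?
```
58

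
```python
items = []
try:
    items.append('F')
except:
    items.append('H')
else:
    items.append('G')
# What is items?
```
['F', 'G']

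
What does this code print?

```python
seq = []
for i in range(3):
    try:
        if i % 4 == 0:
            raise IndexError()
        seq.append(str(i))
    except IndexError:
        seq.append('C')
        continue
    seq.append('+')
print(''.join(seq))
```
C1+2+

continue in except skips rest of loop body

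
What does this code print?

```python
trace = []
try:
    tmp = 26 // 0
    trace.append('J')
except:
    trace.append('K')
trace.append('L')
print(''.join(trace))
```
KL

Exception raised in try, caught by bare except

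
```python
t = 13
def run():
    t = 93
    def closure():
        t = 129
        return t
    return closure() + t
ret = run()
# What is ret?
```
222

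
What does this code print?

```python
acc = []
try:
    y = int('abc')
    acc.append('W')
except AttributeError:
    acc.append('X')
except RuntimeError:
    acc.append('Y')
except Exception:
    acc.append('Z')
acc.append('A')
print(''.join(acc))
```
ZA

ValueError not specifically caught, falls to Exception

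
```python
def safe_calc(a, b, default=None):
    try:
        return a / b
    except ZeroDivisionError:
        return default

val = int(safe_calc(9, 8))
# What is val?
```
1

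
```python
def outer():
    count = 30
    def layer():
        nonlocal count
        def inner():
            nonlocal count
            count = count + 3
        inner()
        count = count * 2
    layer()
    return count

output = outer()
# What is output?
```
66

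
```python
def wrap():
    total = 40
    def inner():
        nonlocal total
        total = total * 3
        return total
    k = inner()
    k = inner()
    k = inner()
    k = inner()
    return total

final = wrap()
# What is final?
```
3240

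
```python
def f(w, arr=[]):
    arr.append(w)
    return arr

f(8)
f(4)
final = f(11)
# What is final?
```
[8, 4, 11]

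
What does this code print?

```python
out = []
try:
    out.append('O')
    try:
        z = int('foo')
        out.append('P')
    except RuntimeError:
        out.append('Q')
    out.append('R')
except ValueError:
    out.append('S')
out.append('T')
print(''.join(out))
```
OST

Inner handler doesn't match, propagates to outer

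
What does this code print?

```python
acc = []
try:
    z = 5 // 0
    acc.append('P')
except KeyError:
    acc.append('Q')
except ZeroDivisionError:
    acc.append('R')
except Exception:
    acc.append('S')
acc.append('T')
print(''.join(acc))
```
RT

ZeroDivisionError matches before generic Exception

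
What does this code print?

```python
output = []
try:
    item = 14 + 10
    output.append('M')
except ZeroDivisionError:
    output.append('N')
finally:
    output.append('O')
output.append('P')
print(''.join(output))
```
MOP

finally runs after normal execution too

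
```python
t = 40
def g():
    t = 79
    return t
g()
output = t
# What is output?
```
40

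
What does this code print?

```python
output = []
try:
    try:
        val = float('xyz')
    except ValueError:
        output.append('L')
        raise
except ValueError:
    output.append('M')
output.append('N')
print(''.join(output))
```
LMN

raise without argument re-raises current exception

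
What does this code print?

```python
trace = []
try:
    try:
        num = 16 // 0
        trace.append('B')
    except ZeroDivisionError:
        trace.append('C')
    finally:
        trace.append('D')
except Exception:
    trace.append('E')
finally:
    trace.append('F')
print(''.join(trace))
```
CDF

Both finally blocks run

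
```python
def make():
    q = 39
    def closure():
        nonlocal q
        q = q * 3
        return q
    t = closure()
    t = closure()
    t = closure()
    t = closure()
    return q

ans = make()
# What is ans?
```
3159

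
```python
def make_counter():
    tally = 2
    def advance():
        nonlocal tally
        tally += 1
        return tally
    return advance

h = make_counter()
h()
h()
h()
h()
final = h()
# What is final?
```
7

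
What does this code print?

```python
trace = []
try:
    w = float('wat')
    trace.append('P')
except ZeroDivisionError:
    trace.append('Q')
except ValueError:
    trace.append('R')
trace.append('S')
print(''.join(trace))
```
RS

ValueError is caught by its specific handler, not ZeroDivisionError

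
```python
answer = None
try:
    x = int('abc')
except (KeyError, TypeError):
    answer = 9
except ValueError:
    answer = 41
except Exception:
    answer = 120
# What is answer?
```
41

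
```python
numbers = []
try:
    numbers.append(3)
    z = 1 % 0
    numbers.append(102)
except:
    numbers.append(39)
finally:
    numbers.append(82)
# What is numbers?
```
[3, 39, 82]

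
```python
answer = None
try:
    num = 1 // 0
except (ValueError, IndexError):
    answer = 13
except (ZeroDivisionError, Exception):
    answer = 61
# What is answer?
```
61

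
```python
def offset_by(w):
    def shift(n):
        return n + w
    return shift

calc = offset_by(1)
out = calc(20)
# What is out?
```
21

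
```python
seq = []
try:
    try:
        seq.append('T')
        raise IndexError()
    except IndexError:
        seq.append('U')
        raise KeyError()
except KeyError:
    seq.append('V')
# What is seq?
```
['T', 'U', 'V']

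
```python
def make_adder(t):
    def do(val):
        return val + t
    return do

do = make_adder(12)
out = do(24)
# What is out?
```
36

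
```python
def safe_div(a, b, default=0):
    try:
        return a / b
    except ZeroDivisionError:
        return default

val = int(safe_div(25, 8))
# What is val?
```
3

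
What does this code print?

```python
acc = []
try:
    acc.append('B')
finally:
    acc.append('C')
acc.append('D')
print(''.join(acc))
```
BCD

try/finally without except, no exception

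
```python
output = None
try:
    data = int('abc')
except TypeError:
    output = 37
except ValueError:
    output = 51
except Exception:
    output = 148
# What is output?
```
51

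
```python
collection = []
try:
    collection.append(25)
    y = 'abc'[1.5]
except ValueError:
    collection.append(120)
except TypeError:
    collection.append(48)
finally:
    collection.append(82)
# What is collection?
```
[25, 48, 82]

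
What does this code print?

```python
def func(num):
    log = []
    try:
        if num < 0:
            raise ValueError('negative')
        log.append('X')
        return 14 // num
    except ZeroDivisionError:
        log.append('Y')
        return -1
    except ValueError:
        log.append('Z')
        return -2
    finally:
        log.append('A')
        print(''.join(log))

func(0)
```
XYA

num=0 causes ZeroDivisionError, caught, finally prints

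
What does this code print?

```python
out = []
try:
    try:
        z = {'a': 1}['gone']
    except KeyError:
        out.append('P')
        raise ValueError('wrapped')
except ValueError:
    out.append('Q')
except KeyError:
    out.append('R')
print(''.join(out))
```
PQ

New ValueError raised, caught by outer ValueError handler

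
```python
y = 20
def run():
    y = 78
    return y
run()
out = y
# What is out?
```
20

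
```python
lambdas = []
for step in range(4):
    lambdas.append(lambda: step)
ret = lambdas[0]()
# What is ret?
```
3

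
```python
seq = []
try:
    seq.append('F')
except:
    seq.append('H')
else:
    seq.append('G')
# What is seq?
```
['F', 'G']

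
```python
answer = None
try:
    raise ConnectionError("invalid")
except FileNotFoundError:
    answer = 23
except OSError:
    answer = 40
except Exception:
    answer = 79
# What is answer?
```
40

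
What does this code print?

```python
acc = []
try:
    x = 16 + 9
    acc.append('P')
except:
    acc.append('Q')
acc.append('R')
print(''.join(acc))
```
PR

No exception, try block completes normally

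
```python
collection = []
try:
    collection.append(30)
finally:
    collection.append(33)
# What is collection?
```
[30, 33]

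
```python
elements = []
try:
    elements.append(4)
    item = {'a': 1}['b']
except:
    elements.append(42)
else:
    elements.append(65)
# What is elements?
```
[4, 42]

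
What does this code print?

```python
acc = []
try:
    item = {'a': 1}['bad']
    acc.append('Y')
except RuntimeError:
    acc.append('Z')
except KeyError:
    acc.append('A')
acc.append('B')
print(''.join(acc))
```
AB

KeyError is caught by its specific handler, not RuntimeError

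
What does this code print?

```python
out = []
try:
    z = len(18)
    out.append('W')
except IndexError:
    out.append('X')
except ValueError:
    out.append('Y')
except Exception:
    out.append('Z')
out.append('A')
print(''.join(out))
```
ZA

TypeError not specifically caught, falls to Exception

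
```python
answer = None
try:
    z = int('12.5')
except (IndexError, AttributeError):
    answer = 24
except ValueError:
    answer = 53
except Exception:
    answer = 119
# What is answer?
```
53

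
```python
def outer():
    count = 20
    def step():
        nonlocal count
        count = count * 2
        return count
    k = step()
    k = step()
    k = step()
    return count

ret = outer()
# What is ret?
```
160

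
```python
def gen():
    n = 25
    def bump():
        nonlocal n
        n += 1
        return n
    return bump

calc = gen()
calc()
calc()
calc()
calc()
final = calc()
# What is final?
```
30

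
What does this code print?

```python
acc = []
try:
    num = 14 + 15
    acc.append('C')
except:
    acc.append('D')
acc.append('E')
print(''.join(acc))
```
CE

No exception, try block completes normally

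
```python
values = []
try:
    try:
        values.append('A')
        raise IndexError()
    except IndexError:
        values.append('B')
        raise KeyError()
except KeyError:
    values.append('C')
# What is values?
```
['A', 'B', 'C']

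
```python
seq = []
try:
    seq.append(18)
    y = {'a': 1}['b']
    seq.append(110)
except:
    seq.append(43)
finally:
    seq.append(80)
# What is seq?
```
[18, 43, 80]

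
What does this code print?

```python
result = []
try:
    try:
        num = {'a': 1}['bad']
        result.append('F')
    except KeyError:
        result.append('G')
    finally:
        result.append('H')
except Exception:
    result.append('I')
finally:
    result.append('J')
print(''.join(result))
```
GHJ

Both finally blocks run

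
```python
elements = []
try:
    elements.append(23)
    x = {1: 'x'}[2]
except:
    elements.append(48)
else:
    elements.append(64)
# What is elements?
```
[23, 48]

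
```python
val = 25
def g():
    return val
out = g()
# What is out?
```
25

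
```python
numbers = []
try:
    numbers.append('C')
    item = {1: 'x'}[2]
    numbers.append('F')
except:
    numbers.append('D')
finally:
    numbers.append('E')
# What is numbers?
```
['C', 'D', 'E']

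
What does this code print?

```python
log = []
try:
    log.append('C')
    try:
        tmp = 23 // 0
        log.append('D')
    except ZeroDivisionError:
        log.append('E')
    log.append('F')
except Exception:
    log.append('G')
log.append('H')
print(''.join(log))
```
CEFH

Inner exception caught by inner handler, outer continues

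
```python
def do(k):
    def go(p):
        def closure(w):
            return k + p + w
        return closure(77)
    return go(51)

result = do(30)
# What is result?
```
158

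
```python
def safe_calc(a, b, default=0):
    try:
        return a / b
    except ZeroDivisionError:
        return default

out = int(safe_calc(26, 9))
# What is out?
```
2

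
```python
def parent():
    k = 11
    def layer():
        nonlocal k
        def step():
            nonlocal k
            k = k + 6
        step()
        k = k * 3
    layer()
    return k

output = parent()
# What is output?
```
51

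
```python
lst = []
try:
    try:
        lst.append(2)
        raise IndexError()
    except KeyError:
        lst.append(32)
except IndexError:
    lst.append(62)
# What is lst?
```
[2, 62]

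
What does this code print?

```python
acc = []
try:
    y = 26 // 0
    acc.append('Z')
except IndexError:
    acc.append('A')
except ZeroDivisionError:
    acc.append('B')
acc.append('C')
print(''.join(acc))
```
BC

ZeroDivisionError is caught by its specific handler, not IndexError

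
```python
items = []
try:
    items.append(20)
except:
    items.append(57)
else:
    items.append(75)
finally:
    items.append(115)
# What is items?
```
[20, 75, 115]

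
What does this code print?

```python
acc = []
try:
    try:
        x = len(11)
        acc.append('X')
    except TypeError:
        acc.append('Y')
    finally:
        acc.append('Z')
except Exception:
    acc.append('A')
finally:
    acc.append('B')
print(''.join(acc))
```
YZB

Both finally blocks run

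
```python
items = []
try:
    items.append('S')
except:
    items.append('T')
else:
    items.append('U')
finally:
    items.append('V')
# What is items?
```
['S', 'U', 'V']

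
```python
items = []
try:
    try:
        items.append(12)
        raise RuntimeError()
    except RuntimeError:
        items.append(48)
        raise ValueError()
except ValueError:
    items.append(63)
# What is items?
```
[12, 48, 63]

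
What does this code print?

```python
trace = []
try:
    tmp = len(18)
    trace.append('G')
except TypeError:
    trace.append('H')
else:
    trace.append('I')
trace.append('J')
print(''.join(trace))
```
HJ

else block skipped when exception is caught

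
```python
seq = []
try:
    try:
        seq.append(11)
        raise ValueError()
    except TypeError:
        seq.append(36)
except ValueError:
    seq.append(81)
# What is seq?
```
[11, 81]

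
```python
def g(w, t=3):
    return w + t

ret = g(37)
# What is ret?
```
40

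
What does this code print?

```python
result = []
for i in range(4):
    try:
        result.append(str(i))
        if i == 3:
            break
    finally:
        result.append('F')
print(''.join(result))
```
0F1F2F3F

finally runs even when breaking out of loop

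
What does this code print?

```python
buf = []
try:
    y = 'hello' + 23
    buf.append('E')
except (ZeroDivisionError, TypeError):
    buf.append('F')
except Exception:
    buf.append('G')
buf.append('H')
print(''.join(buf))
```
FH

TypeError matches tuple containing it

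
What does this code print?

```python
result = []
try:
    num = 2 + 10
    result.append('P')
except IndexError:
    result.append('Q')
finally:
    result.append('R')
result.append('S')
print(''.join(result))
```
PRS

finally runs after normal execution too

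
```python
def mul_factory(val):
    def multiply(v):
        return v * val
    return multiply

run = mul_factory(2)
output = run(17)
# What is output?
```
34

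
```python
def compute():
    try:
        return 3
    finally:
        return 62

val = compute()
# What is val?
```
62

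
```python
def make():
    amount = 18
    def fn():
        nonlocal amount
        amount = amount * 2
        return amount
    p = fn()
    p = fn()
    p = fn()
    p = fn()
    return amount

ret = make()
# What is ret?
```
288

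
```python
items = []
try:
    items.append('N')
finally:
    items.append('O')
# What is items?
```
['N', 'O']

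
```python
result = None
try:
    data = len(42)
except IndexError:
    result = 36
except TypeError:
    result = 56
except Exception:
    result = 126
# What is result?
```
56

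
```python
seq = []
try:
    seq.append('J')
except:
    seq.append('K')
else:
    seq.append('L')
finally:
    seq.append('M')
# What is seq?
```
['J', 'L', 'M']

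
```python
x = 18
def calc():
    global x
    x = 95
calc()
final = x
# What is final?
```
95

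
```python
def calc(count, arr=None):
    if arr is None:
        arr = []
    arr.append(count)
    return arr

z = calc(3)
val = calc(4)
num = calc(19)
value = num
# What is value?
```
[19]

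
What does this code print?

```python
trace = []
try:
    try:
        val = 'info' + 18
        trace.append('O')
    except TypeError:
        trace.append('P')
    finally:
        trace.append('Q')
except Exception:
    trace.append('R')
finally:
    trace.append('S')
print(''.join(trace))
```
PQS

Both finally blocks run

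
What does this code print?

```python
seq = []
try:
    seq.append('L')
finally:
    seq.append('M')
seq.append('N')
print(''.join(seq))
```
LMN

try/finally without except, no exception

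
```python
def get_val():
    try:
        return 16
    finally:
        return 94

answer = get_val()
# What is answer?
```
94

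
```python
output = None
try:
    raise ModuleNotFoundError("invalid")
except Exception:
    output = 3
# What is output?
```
3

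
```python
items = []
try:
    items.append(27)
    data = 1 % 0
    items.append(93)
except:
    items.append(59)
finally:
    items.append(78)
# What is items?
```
[27, 59, 78]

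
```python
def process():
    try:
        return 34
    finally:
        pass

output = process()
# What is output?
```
34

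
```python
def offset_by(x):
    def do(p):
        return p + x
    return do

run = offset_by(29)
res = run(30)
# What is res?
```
59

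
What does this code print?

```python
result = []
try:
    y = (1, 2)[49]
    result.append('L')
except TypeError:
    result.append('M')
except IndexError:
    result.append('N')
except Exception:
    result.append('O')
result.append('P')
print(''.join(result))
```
NP

IndexError matches before generic Exception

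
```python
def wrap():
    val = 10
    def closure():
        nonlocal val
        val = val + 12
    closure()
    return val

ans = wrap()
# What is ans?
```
22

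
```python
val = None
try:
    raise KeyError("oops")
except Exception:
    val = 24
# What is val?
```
24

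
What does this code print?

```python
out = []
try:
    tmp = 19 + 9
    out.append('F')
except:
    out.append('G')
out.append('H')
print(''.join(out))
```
FH

No exception, try block completes normally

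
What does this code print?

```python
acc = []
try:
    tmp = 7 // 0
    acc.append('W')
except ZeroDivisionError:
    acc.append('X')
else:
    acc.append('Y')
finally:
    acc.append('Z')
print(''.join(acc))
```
XZ

Exception: except runs, else skipped, finally runs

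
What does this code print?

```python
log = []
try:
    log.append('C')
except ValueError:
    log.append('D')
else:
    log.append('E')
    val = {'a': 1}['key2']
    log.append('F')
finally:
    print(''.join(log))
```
CE

Try succeeds, else appends 'E', KeyError in else is uncaught, finally prints before exception propagates ('F' never appended)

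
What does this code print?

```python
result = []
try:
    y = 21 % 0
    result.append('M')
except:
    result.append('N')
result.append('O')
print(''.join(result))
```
NO

Exception raised in try, caught by bare except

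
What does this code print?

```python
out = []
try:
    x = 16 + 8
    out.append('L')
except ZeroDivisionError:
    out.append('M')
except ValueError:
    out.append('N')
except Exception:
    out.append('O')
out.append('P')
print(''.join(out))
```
LP

No exception, try block completes normally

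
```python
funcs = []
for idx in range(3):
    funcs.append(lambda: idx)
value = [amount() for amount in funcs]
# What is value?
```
[2, 2, 2]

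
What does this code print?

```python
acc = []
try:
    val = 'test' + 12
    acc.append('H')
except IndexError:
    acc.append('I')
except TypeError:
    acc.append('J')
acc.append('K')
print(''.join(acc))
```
JK

TypeError is caught by its specific handler, not IndexError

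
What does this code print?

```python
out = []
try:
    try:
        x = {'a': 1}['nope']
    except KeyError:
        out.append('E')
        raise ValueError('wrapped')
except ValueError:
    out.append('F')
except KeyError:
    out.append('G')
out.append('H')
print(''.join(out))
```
EFH

ValueError raised and caught, original KeyError not re-raised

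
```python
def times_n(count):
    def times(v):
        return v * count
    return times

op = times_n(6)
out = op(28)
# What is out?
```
168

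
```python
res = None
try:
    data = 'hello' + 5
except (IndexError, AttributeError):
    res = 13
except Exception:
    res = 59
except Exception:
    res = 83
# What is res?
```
59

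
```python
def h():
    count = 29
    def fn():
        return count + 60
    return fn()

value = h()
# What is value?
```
89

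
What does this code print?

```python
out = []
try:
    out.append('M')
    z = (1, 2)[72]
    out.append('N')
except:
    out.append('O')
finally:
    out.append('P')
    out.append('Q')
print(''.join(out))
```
MOPQ

Code before exception runs, then except, then all of finally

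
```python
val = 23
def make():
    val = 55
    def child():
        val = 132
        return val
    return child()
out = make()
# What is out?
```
132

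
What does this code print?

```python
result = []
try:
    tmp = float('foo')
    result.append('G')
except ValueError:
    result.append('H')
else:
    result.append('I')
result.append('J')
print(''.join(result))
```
HJ

else block skipped when exception is caught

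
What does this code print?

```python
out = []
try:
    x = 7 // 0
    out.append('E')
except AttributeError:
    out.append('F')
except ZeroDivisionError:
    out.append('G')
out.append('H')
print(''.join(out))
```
GH

ZeroDivisionError is caught by its specific handler, not AttributeError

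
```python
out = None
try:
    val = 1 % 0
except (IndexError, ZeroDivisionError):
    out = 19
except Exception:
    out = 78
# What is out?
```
19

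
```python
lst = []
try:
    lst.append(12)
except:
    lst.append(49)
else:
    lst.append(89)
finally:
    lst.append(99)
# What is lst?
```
[12, 89, 99]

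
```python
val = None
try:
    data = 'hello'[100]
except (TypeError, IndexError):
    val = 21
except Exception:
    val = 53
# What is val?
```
21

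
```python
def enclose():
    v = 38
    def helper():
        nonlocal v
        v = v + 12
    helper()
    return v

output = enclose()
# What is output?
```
50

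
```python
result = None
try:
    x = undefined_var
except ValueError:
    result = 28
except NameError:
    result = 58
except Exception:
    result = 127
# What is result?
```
58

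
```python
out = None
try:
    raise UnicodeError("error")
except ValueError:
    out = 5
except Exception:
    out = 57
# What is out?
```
5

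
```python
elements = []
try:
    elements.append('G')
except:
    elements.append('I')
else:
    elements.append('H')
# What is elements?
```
['G', 'H']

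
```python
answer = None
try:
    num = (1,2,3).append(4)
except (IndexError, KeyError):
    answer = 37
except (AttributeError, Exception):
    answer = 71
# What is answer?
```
71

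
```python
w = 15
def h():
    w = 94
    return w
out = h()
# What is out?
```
94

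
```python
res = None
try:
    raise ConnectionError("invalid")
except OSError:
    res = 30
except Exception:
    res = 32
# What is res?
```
30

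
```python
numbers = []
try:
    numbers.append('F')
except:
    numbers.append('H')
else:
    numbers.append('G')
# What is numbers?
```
['F', 'G']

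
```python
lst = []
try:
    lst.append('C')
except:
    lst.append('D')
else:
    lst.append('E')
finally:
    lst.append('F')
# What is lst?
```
['C', 'E', 'F']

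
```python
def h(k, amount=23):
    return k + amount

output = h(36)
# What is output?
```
59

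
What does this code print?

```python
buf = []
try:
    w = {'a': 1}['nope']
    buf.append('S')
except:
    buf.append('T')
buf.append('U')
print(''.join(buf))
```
TU

Exception raised in try, caught by bare except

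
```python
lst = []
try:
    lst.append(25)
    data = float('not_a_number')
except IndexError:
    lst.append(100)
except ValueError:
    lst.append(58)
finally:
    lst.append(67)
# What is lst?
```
[25, 58, 67]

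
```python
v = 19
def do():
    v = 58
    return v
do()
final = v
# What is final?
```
19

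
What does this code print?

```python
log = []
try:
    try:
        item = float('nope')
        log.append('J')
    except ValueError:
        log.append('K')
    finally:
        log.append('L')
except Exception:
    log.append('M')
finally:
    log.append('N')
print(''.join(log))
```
KLN

Both finally blocks run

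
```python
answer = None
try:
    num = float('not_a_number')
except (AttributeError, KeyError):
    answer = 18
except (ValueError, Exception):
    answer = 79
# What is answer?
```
79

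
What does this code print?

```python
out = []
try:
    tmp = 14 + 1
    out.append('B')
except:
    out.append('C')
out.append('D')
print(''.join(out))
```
BD

No exception, try block completes normally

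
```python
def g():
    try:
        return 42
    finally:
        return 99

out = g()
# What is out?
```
99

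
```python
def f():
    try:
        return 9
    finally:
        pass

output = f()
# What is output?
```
9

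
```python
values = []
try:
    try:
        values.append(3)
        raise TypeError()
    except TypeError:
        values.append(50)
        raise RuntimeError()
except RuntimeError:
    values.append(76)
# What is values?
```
[3, 50, 76]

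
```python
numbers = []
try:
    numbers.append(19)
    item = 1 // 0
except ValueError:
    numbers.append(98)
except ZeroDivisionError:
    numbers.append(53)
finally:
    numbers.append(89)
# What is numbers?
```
[19, 53, 89]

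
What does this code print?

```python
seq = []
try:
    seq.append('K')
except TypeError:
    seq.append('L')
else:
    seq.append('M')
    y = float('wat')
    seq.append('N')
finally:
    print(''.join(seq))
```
KM

Try succeeds, else appends 'M', ValueError in else is uncaught, finally prints before exception propagates ('N' never appended)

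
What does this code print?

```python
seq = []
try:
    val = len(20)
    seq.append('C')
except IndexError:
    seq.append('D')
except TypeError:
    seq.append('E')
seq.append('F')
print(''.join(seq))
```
EF

TypeError is caught by its specific handler, not IndexError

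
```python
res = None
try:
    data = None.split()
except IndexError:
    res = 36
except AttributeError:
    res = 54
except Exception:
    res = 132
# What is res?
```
54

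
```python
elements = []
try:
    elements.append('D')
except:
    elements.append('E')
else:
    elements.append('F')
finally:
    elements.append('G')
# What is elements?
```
['D', 'F', 'G']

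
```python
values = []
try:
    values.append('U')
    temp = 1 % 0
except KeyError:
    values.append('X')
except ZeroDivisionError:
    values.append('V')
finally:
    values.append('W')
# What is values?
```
['U', 'V', 'W']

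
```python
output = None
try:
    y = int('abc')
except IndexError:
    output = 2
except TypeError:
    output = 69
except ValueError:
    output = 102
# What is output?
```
102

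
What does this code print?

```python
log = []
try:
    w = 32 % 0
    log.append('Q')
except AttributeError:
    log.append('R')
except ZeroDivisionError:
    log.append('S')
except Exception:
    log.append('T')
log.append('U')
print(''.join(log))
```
SU

ZeroDivisionError matches before generic Exception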